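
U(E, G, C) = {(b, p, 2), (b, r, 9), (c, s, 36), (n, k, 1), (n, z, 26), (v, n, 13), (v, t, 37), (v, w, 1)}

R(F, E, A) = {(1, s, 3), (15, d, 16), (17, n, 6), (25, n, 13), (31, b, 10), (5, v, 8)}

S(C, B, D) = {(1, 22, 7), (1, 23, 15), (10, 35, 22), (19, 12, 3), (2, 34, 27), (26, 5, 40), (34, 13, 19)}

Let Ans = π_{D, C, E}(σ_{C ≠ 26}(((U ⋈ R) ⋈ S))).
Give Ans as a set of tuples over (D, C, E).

Joining U and R on E yields {(b, p, 2, 31, 10), (b, r, 9, 31, 10), (n, k, 1, 17, 6), (n, k, 1, 25, 13), (n, z, 26, 17, 6), (n, z, 26, 25, 13), (v, n, 13, 5, 8), (v, t, 37, 5, 8), (v, w, 1, 5, 8)}.
Joining (U ⋈ R) and S on C yields {(b, p, 2, 31, 10, 34, 27), (n, k, 1, 17, 6, 22, 7), (n, k, 1, 17, 6, 23, 15), (n, k, 1, 25, 13, 22, 7), (n, k, 1, 25, 13, 23, 15), (n, z, 26, 17, 6, 5, 40), (n, z, 26, 25, 13, 5, 40), (v, w, 1, 5, 8, 22, 7), (v, w, 1, 5, 8, 23, 15)}.
Selection C ≠ 26: {(b, p, 2, 31, 10, 34, 27), (n, k, 1, 17, 6, 22, 7), (n, k, 1, 17, 6, 23, 15), (n, k, 1, 25, 13, 22, 7), (n, k, 1, 25, 13, 23, 15), (v, w, 1, 5, 8, 22, 7), (v, w, 1, 5, 8, 23, 15)}
π[D, C, E]: project onto (D, C, E) (2 duplicate(s) eliminated) → {(15, 1, n), (15, 1, v), (27, 2, b), (7, 1, n), (7, 1, v)}

{(15, 1, n), (15, 1, v), (27, 2, b), (7, 1, n), (7, 1, v)}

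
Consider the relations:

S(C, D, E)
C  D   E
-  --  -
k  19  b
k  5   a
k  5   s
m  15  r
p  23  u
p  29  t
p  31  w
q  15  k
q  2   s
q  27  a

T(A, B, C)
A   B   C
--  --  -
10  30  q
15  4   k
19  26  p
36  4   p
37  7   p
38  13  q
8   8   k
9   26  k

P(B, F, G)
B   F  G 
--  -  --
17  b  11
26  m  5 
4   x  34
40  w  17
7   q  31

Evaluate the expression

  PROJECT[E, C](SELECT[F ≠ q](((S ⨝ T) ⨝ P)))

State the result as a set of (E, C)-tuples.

{(a, k), (b, k), (s, k), (t, p), (u, p), (w, p)}

Joining S and T on C yields {(k, 19, b, 15, 4), (k, 19, b, 8, 8), (k, 19, b, 9, 26), (k, 5, a, 15, 4), (k, 5, a, 8, 8), (k, 5, a, 9, 26), (k, 5, s, 15, 4), (k, 5, s, 8, 8), (k, 5, s, 9, 26), (p, 23, u, 19, 26), (p, 23, u, 36, 4), (p, 23, u, 37, 7), (p, 29, t, 19, 26), (p, 29, t, 36, 4), (p, 29, t, 37, 7), (p, 31, w, 19, 26), (p, 31, w, 36, 4), (p, 31, w, 37, 7), (q, 15, k, 10, 30), (q, 15, k, 38, 13), (q, 2, s, 10, 30), (q, 2, s, 38, 13), (q, 27, a, 10, 30), (q, 27, a, 38, 13)}.
Joining (S ⨝ T) and P on B yields {(k, 19, b, 15, 4, x, 34), (k, 19, b, 9, 26, m, 5), (k, 5, a, 15, 4, x, 34), (k, 5, a, 9, 26, m, 5), (k, 5, s, 15, 4, x, 34), (k, 5, s, 9, 26, m, 5), (p, 23, u, 19, 26, m, 5), (p, 23, u, 36, 4, x, 34), (p, 23, u, 37, 7, q, 31), (p, 29, t, 19, 26, m, 5), (p, 29, t, 36, 4, x, 34), (p, 29, t, 37, 7, q, 31), (p, 31, w, 19, 26, m, 5), (p, 31, w, 36, 4, x, 34), (p, 31, w, 37, 7, q, 31)}.
σ[F ≠ q]: keep tuples satisfying F ≠ q → {(k, 19, b, 15, 4, x, 34), (k, 19, b, 9, 26, m, 5), (k, 5, a, 15, 4, x, 34), (k, 5, a, 9, 26, m, 5), (k, 5, s, 15, 4, x, 34), (k, 5, s, 9, 26, m, 5), (p, 23, u, 19, 26, m, 5), (p, 23, u, 36, 4, x, 34), (p, 29, t, 19, 26, m, 5), (p, 29, t, 36, 4, x, 34), (p, 31, w, 19, 26, m, 5), (p, 31, w, 36, 4, x, 34)}
Projecting to E, C (6 duplicate(s) eliminated): {(a, k), (b, k), (s, k), (t, p), (u, p), (w, p)}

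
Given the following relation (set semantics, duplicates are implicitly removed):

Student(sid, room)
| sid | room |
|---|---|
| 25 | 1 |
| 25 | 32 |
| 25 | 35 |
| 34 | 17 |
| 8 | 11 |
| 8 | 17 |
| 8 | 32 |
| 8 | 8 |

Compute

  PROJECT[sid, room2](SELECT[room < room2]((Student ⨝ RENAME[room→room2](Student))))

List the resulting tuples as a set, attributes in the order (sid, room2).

ρ[room→room2]: schema becomes (sid, room2); tuples unchanged.
Joining Student and RENAME[room→room2](Student) on sid yields {(25, 1, 1), (25, 1, 32), (25, 1, 35), (25, 32, 1), (25, 32, 32), (25, 32, 35), (25, 35, 1), (25, 35, 32), (25, 35, 35), (34, 17, 17), (8, 11, 11), (8, 11, 17), (8, 11, 32), (8, 11, 8), (8, 17, 11), (8, 17, 17), (8, 17, 32), (8, 17, 8), (8, 32, 11), (8, 32, 17), (8, 32, 32), (8, 32, 8), (8, 8, 11), (8, 8, 17), (8, 8, 32), (8, 8, 8)}.
σ[room < room2]: keep tuples satisfying room < room2 → {(25, 1, 32), (25, 1, 35), (25, 32, 35), (8, 11, 17), (8, 11, 32), (8, 17, 32), (8, 8, 11), (8, 8, 17), (8, 8, 32)}
Projecting to sid, room2 (4 duplicate(s) eliminated): {(25, 32), (25, 35), (8, 11), (8, 17), (8, 32)}

{(25, 32), (25, 35), (8, 11), (8, 17), (8, 32)}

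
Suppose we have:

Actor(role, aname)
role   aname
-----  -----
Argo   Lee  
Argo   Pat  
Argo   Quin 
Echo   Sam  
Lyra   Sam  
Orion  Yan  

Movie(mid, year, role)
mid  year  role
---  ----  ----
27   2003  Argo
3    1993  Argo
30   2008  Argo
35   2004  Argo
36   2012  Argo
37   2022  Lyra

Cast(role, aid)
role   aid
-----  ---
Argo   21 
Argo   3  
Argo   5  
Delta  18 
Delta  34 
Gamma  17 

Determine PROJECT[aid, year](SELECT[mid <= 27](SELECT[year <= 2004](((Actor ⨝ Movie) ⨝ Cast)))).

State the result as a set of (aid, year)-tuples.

{(21, 1993), (21, 2003), (3, 1993), (3, 2003), (5, 1993), (5, 2003)}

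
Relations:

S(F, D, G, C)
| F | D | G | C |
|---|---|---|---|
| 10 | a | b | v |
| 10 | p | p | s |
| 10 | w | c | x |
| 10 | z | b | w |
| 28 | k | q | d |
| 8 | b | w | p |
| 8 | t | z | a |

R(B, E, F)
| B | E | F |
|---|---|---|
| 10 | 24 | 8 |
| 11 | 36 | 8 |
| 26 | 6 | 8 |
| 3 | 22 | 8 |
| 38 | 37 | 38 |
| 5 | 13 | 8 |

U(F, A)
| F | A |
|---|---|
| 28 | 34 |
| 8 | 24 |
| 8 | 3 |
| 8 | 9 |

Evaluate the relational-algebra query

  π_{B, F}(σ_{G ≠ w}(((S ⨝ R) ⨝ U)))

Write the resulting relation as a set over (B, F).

{(10, 8), (11, 8), (26, 8), (3, 8), (5, 8)}

S ⋈ R (natural join on F): {(8, b, w, p, 10, 24), (8, b, w, p, 11, 36), (8, b, w, p, 26, 6), (8, b, w, p, 3, 22), (8, b, w, p, 5, 13), (8, t, z, a, 10, 24), (8, t, z, a, 11, 36), (8, t, z, a, 26, 6), (8, t, z, a, 3, 22), (8, t, z, a, 5, 13)}
(S ⨝ R) ⋈ U (natural join on F): {(8, b, w, p, 10, 24, 24), (8, b, w, p, 10, 24, 3), (8, b, w, p, 10, 24, 9), (8, b, w, p, 11, 36, 24), (8, b, w, p, 11, 36, 3), (8, b, w, p, 11, 36, 9), (8, b, w, p, 26, 6, 24), (8, b, w, p, 26, 6, 3), (8, b, w, p, 26, 6, 9), (8, b, w, p, 3, 22, 24), (8, b, w, p, 3, 22, 3), (8, b, w, p, 3, 22, 9), (8, b, w, p, 5, 13, 24), (8, b, w, p, 5, 13, 3), (8, b, w, p, 5, 13, 9), (8, t, z, a, 10, 24, 24), (8, t, z, a, 10, 24, 3), (8, t, z, a, 10, 24, 9), (8, t, z, a, 11, 36, 24), (8, t, z, a, 11, 36, 3), (8, t, z, a, 11, 36, 9), (8, t, z, a, 26, 6, 24), (8, t, z, a, 26, 6, 3), (8, t, z, a, 26, 6, 9), (8, t, z, a, 3, 22, 24), (8, t, z, a, 3, 22, 3), (8, t, z, a, 3, 22, 9), (8, t, z, a, 5, 13, 24), (8, t, z, a, 5, 13, 3), (8, t, z, a, 5, 13, 9)}
σ[G ≠ w]: keep tuples satisfying G ≠ w → {(8, t, z, a, 10, 24, 24), (8, t, z, a, 10, 24, 3), (8, t, z, a, 10, 24, 9), (8, t, z, a, 11, 36, 24), (8, t, z, a, 11, 36, 3), (8, t, z, a, 11, 36, 9), (8, t, z, a, 26, 6, 24), (8, t, z, a, 26, 6, 3), (8, t, z, a, 26, 6, 9), (8, t, z, a, 3, 22, 24), (8, t, z, a, 3, 22, 3), (8, t, z, a, 3, 22, 9), (8, t, z, a, 5, 13, 24), (8, t, z, a, 5, 13, 3), (8, t, z, a, 5, 13, 9)}
Keep only column(s) B, F (10 duplicate(s) eliminated): {(10, 8), (11, 8), (26, 8), (3, 8), (5, 8)}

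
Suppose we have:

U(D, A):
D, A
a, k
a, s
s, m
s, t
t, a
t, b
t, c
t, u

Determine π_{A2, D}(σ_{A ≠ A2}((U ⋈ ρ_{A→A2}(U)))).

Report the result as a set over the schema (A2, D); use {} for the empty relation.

{(a, t), (b, t), (c, t), (k, a), (m, s), (s, a), (t, s), (u, t)}

ρ[A→A2]: schema becomes (D, A2); tuples unchanged.
Natural join on D: {(a, k, k), (a, k, s), (a, s, k), (a, s, s), (s, m, m), (s, m, t), (s, t, m), (s, t, t), (t, a, a), (t, a, b), (t, a, c), (t, a, u), (t, b, a), (t, b, b), (t, b, c), (t, b, u), (t, c, a), (t, c, b), (t, c, c), (t, c, u), (t, u, a), (t, u, b), (t, u, c), (t, u, u)}
Selection A ≠ A2: {(a, k, s), (a, s, k), (s, m, t), (s, t, m), (t, a, b), (t, a, c), (t, a, u), (t, b, a), (t, b, c), (t, b, u), (t, c, a), (t, c, b), (t, c, u), (t, u, a), (t, u, b), (t, u, c)}
π[A2, D]: project onto (A2, D) (8 duplicate(s) eliminated) → {(a, t), (b, t), (c, t), (k, a), (m, s), (s, a), (t, s), (u, t)}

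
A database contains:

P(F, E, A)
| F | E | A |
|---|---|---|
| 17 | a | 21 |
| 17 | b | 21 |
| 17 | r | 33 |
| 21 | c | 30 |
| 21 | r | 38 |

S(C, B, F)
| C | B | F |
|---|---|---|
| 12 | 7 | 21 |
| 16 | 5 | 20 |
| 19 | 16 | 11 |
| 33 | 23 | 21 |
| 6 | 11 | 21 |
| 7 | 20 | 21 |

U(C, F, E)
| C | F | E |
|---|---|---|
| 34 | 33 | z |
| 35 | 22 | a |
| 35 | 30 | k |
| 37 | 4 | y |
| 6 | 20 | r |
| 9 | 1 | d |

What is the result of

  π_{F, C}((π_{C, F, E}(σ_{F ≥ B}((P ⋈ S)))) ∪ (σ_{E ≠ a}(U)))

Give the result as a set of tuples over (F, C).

Joining P and S on F yields {(21, c, 30, 12, 7), (21, c, 30, 33, 23), (21, c, 30, 6, 11), (21, c, 30, 7, 20), (21, r, 38, 12, 7), (21, r, 38, 33, 23), (21, r, 38, 6, 11), (21, r, 38, 7, 20)}.
Filtering on F ≥ B leaves {(21, c, 30, 12, 7), (21, c, 30, 6, 11), (21, c, 30, 7, 20), (21, r, 38, 12, 7), (21, r, 38, 6, 11), (21, r, 38, 7, 20)}.
Projecting to C, F, E: {(12, 21, c), (12, 21, r), (6, 21, c), (6, 21, r), (7, 21, c), (7, 21, r)}
Filtering on E ≠ a leaves {(34, 33, z), (35, 30, k), (37, 4, y), (6, 20, r), (9, 1, d)}.
Union: {(12, 21, c), (12, 21, r), (6, 21, c), (6, 21, r), (7, 21, c), (7, 21, r)} with {(34, 33, z), (35, 30, k), (37, 4, y), (6, 20, r), (9, 1, d)} → {(12, 21, c), (12, 21, r), (34, 33, z), (35, 30, k), (37, 4, y), (6, 20, r), (6, 21, c), (6, 21, r), (7, 21, c), (7, 21, r), (9, 1, d)}
Projecting to F, C (3 duplicate(s) eliminated): {(1, 9), (20, 6), (21, 12), (21, 6), (21, 7), (30, 35), (33, 34), (4, 37)}

{(1, 9), (20, 6), (21, 12), (21, 6), (21, 7), (30, 35), (33, 34), (4, 37)}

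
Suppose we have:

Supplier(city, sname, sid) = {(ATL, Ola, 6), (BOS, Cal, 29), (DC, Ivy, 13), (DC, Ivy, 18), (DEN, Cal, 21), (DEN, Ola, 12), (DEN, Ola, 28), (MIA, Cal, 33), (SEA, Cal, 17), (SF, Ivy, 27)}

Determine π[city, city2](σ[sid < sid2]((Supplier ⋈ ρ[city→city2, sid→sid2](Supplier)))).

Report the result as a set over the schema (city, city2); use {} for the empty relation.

{(ATL, DEN), (BOS, MIA), (DC, DC), (DC, SF), (DEN, BOS), (DEN, DEN), (DEN, MIA), (SEA, BOS), (SEA, DEN), (SEA, MIA)}

ρ[city→city2, sid→sid2]: schema becomes (city2, sname, sid2); tuples unchanged.
Supplier ⋈ ρ[city→city2, sid→sid2](Supplier) (natural join on sname): {(ATL, Ola, 6, ATL, 6), (ATL, Ola, 6, DEN, 12), (ATL, Ola, 6, DEN, 28), (BOS, Cal, 29, BOS, 29), (BOS, Cal, 29, DEN, 21), (BOS, Cal, 29, MIA, 33), (BOS, Cal, 29, SEA, 17), (DC, Ivy, 13, DC, 13), (DC, Ivy, 13, DC, 18), (DC, Ivy, 13, SF, 27), (DC, Ivy, 18, DC, 13), (DC, Ivy, 18, DC, 18), (DC, Ivy, 18, SF, 27), (DEN, Cal, 21, BOS, 29), (DEN, Cal, 21, DEN, 21), (DEN, Cal, 21, MIA, 33), (DEN, Cal, 21, SEA, 17), (DEN, Ola, 12, ATL, 6), (DEN, Ola, 12, DEN, 12), (DEN, Ola, 12, DEN, 28), (DEN, Ola, 28, ATL, 6), (DEN, Ola, 28, DEN, 12), (DEN, Ola, 28, DEN, 28), (MIA, Cal, 33, BOS, 29), (MIA, Cal, 33, DEN, 21), (MIA, Cal, 33, MIA, 33), (MIA, Cal, 33, SEA, 17), (SEA, Cal, 17, BOS, 29), (SEA, Cal, 17, DEN, 21), (SEA, Cal, 17, MIA, 33), (SEA, Cal, 17, SEA, 17), (SF, Ivy, 27, DC, 13), (SF, Ivy, 27, DC, 18), (SF, Ivy, 27, SF, 27)}
σ[sid < sid2]: keep tuples satisfying sid < sid2 → {(ATL, Ola, 6, DEN, 12), (ATL, Ola, 6, DEN, 28), (BOS, Cal, 29, MIA, 33), (DC, Ivy, 13, DC, 18), (DC, Ivy, 13, SF, 27), (DC, Ivy, 18, SF, 27), (DEN, Cal, 21, BOS, 29), (DEN, Cal, 21, MIA, 33), (DEN, Ola, 12, DEN, 28), (SEA, Cal, 17, BOS, 29), (SEA, Cal, 17, DEN, 21), (SEA, Cal, 17, MIA, 33)}
π[city, city2]: project onto (city, city2) (2 duplicate(s) eliminated) → {(ATL, DEN), (BOS, MIA), (DC, DC), (DC, SF), (DEN, BOS), (DEN, DEN), (DEN, MIA), (SEA, BOS), (SEA, DEN), (SEA, MIA)}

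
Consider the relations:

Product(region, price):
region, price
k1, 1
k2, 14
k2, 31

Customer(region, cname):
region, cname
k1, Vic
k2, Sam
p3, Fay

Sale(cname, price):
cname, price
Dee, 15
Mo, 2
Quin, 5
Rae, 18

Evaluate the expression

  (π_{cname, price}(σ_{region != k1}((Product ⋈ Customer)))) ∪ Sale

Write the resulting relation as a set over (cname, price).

{(Dee, 15), (Mo, 2), (Quin, 5), (Rae, 18), (Sam, 14), (Sam, 31)}

Natural join on region: {(k1, 1, Vic), (k2, 14, Sam), (k2, 31, Sam)}
Apply σ_{region != k1}; surviving tuples: {(k2, 14, Sam), (k2, 31, Sam)}
Projecting to cname, price: {(Sam, 14), (Sam, 31)}
Union: {(Sam, 14), (Sam, 31)} with {(Dee, 15), (Mo, 2), (Quin, 5), (Rae, 18)} → {(Dee, 15), (Mo, 2), (Quin, 5), (Rae, 18), (Sam, 14), (Sam, 31)}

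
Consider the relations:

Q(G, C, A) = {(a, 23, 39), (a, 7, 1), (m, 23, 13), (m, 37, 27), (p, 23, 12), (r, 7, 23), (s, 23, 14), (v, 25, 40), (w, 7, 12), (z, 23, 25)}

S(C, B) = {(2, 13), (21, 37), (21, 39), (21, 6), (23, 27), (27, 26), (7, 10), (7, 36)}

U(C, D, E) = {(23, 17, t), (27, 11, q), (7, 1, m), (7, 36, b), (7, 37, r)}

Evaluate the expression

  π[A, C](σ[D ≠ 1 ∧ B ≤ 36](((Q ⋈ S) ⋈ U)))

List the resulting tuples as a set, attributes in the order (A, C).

Q ⋈ S (natural join on C): {(a, 23, 39, 27), (a, 7, 1, 10), (a, 7, 1, 36), (m, 23, 13, 27), (p, 23, 12, 27), (r, 7, 23, 10), (r, 7, 23, 36), (s, 23, 14, 27), (w, 7, 12, 10), (w, 7, 12, 36), (z, 23, 25, 27)}
(Q ⋈ S) ⋈ U (natural join on C): {(a, 23, 39, 27, 17, t), (a, 7, 1, 10, 1, m), (a, 7, 1, 10, 36, b), (a, 7, 1, 10, 37, r), (a, 7, 1, 36, 1, m), (a, 7, 1, 36, 36, b), (a, 7, 1, 36, 37, r), (m, 23, 13, 27, 17, t), (p, 23, 12, 27, 17, t), (r, 7, 23, 10, 1, m), (r, 7, 23, 10, 36, b), (r, 7, 23, 10, 37, r), (r, 7, 23, 36, 1, m), (r, 7, 23, 36, 36, b), (r, 7, 23, 36, 37, r), (s, 23, 14, 27, 17, t), (w, 7, 12, 10, 1, m), (w, 7, 12, 10, 36, b), (w, 7, 12, 10, 37, r), (w, 7, 12, 36, 1, m), (w, 7, 12, 36, 36, b), (w, 7, 12, 36, 37, r), (z, 23, 25, 27, 17, t)}
Filtering on D ≠ 1 ∧ B ≤ 36 leaves {(a, 23, 39, 27, 17, t), (a, 7, 1, 10, 36, b), (a, 7, 1, 10, 37, r), (a, 7, 1, 36, 36, b), (a, 7, 1, 36, 37, r), (m, 23, 13, 27, 17, t), (p, 23, 12, 27, 17, t), (r, 7, 23, 10, 36, b), (r, 7, 23, 10, 37, r), (r, 7, 23, 36, 36, b), (r, 7, 23, 36, 37, r), (s, 23, 14, 27, 17, t), (w, 7, 12, 10, 36, b), (w, 7, 12, 10, 37, r), (w, 7, 12, 36, 36, b), (w, 7, 12, 36, 37, r), (z, 23, 25, 27, 17, t)}.
π_{A, C} gives {(1, 7), (12, 23), (12, 7), (13, 23), (14, 23), (23, 7), (25, 23), (39, 23)} (9 duplicate(s) eliminated).

{(1, 7), (12, 23), (12, 7), (13, 23), (14, 23), (23, 7), (25, 23), (39, 23)}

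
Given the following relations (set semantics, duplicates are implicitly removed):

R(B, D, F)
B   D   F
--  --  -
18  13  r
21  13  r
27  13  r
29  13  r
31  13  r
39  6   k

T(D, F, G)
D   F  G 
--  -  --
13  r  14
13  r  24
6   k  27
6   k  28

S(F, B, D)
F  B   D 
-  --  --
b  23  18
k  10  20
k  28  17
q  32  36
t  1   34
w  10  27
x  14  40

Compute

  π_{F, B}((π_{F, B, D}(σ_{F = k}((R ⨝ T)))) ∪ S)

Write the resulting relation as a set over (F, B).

{(b, 23), (k, 10), (k, 28), (k, 39), (q, 32), (t, 1), (w, 10), (x, 14)}

Joining R and T on D, F yields {(18, 13, r, 14), (18, 13, r, 24), (21, 13, r, 14), (21, 13, r, 24), (27, 13, r, 14), (27, 13, r, 24), (29, 13, r, 14), (29, 13, r, 24), (31, 13, r, 14), (31, 13, r, 24), (39, 6, k, 27), (39, 6, k, 28)}.
Selection F = k: {(39, 6, k, 27), (39, 6, k, 28)}
π_{F, B, D} gives {(k, 39, 6)} (1 duplicate(s) eliminated).
Taking the union: {(b, 23, 18), (k, 10, 20), (k, 28, 17), (k, 39, 6), (q, 32, 36), (t, 1, 34), (w, 10, 27), (x, 14, 40)}
π_{F, B} gives {(b, 23), (k, 10), (k, 28), (k, 39), (q, 32), (t, 1), (w, 10), (x, 14)}.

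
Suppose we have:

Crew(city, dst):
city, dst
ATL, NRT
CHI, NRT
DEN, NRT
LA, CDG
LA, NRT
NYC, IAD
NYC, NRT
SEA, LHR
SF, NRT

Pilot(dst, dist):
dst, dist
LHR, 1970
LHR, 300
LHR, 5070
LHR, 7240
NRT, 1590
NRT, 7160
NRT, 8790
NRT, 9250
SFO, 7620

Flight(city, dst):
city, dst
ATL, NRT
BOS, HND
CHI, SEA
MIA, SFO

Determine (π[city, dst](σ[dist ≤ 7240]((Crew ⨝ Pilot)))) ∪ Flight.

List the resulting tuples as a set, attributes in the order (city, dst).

{(ATL, NRT), (BOS, HND), (CHI, NRT), (CHI, SEA), (DEN, NRT), (LA, NRT), (MIA, SFO), (NYC, NRT), (SEA, LHR), (SF, NRT)}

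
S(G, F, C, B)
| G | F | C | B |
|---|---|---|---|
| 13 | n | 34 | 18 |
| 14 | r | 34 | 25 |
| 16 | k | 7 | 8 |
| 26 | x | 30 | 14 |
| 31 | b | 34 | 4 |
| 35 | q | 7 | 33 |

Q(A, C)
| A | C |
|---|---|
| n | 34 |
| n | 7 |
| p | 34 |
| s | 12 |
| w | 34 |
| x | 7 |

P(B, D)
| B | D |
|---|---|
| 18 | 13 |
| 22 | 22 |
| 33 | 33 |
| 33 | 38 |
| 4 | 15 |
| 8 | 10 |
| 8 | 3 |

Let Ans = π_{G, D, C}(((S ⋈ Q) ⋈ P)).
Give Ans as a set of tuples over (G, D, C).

Joining S and Q on C yields {(13, n, 34, 18, n), (13, n, 34, 18, p), (13, n, 34, 18, w), (14, r, 34, 25, n), (14, r, 34, 25, p), (14, r, 34, 25, w), (16, k, 7, 8, n), (16, k, 7, 8, x), (31, b, 34, 4, n), (31, b, 34, 4, p), (31, b, 34, 4, w), (35, q, 7, 33, n), (35, q, 7, 33, x)}.
Joining (S ⋈ Q) and P on B yields {(13, n, 34, 18, n, 13), (13, n, 34, 18, p, 13), (13, n, 34, 18, w, 13), (16, k, 7, 8, n, 10), (16, k, 7, 8, n, 3), (16, k, 7, 8, x, 10), (16, k, 7, 8, x, 3), (31, b, 34, 4, n, 15), (31, b, 34, 4, p, 15), (31, b, 34, 4, w, 15), (35, q, 7, 33, n, 33), (35, q, 7, 33, n, 38), (35, q, 7, 33, x, 33), (35, q, 7, 33, x, 38)}.
Projecting to G, D, C (8 duplicate(s) eliminated): {(13, 13, 34), (16, 10, 7), (16, 3, 7), (31, 15, 34), (35, 33, 7), (35, 38, 7)}

{(13, 13, 34), (16, 10, 7), (16, 3, 7), (31, 15, 34), (35, 33, 7), (35, 38, 7)}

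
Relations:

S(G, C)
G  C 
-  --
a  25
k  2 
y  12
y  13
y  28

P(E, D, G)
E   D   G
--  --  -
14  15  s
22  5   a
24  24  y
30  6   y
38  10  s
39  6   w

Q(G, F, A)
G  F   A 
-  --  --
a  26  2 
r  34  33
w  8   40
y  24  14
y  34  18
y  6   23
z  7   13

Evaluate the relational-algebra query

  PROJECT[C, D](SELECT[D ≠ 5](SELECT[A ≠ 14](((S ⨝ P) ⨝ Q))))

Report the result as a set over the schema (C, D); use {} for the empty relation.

{(12, 24), (12, 6), (13, 24), (13, 6), (28, 24), (28, 6)}

S ⋈ P (natural join on G): {(a, 25, 22, 5), (y, 12, 24, 24), (y, 12, 30, 6), (y, 13, 24, 24), (y, 13, 30, 6), (y, 28, 24, 24), (y, 28, 30, 6)}
(S ⨝ P) ⋈ Q (natural join on G): {(a, 25, 22, 5, 26, 2), (y, 12, 24, 24, 24, 14), (y, 12, 24, 24, 34, 18), (y, 12, 24, 24, 6, 23), (y, 12, 30, 6, 24, 14), (y, 12, 30, 6, 34, 18), (y, 12, 30, 6, 6, 23), (y, 13, 24, 24, 24, 14), (y, 13, 24, 24, 34, 18), (y, 13, 24, 24, 6, 23), (y, 13, 30, 6, 24, 14), (y, 13, 30, 6, 34, 18), (y, 13, 30, 6, 6, 23), (y, 28, 24, 24, 24, 14), (y, 28, 24, 24, 34, 18), (y, 28, 24, 24, 6, 23), (y, 28, 30, 6, 24, 14), (y, 28, 30, 6, 34, 18), (y, 28, 30, 6, 6, 23)}
Filtering on A ≠ 14 leaves {(a, 25, 22, 5, 26, 2), (y, 12, 24, 24, 34, 18), (y, 12, 24, 24, 6, 23), (y, 12, 30, 6, 34, 18), (y, 12, 30, 6, 6, 23), (y, 13, 24, 24, 34, 18), (y, 13, 24, 24, 6, 23), (y, 13, 30, 6, 34, 18), (y, 13, 30, 6, 6, 23), (y, 28, 24, 24, 34, 18), (y, 28, 24, 24, 6, 23), (y, 28, 30, 6, 34, 18), (y, 28, 30, 6, 6, 23)}.
Filtering on D ≠ 5 leaves {(y, 12, 24, 24, 34, 18), (y, 12, 24, 24, 6, 23), (y, 12, 30, 6, 34, 18), (y, 12, 30, 6, 6, 23), (y, 13, 24, 24, 34, 18), (y, 13, 24, 24, 6, 23), (y, 13, 30, 6, 34, 18), (y, 13, 30, 6, 6, 23), (y, 28, 24, 24, 34, 18), (y, 28, 24, 24, 6, 23), (y, 28, 30, 6, 34, 18), (y, 28, 30, 6, 6, 23)}.
π[C, D]: project onto (C, D) (6 duplicate(s) eliminated) → {(12, 24), (12, 6), (13, 24), (13, 6), (28, 24), (28, 6)}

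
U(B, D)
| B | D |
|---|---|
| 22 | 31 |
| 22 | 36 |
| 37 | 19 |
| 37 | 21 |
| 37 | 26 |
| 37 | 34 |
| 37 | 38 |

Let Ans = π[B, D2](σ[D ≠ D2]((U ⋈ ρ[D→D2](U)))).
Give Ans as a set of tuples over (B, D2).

ρ[D→D2]: schema becomes (B, D2); tuples unchanged.
U ⋈ ρ[D→D2](U) (natural join on B): {(22, 31, 31), (22, 31, 36), (22, 36, 31), (22, 36, 36), (37, 19, 19), (37, 19, 21), (37, 19, 26), (37, 19, 34), (37, 19, 38), (37, 21, 19), (37, 21, 21), (37, 21, 26), (37, 21, 34), (37, 21, 38), (37, 26, 19), (37, 26, 21), (37, 26, 26), (37, 26, 34), (37, 26, 38), (37, 34, 19), (37, 34, 21), (37, 34, 26), (37, 34, 34), (37, 34, 38), (37, 38, 19), (37, 38, 21), (37, 38, 26), (37, 38, 34), (37, 38, 38)}
Selection D ≠ D2: {(22, 31, 36), (22, 36, 31), (37, 19, 21), (37, 19, 26), (37, 19, 34), (37, 19, 38), (37, 21, 19), (37, 21, 26), (37, 21, 34), (37, 21, 38), (37, 26, 19), (37, 26, 21), (37, 26, 34), (37, 26, 38), (37, 34, 19), (37, 34, 21), (37, 34, 26), (37, 34, 38), (37, 38, 19), (37, 38, 21), (37, 38, 26), (37, 38, 34)}
π_{B, D2} gives {(22, 31), (22, 36), (37, 19), (37, 21), (37, 26), (37, 34), (37, 38)} (15 duplicate(s) eliminated).

{(22, 31), (22, 36), (37, 19), (37, 21), (37, 26), (37, 34), (37, 38)}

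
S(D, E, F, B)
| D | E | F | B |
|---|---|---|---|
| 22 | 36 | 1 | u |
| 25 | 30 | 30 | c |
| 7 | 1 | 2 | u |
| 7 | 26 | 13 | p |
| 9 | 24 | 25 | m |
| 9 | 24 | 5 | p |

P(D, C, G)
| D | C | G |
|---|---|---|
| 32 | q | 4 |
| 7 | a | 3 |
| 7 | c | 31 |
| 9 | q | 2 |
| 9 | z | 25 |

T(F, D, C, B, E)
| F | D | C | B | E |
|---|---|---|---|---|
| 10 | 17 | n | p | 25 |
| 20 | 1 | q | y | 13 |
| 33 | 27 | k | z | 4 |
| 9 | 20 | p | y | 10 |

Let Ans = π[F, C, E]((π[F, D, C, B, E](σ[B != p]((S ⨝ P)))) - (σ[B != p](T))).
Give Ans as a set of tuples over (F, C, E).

{(2, a, 1), (2, c, 1), (25, q, 24), (25, z, 24)}

Natural join on D: {(7, 1, 2, u, a, 3), (7, 1, 2, u, c, 31), (7, 26, 13, p, a, 3), (7, 26, 13, p, c, 31), (9, 24, 25, m, q, 2), (9, 24, 25, m, z, 25), (9, 24, 5, p, q, 2), (9, 24, 5, p, z, 25)}
σ[B != p]: keep tuples satisfying B != p → {(7, 1, 2, u, a, 3), (7, 1, 2, u, c, 31), (9, 24, 25, m, q, 2), (9, 24, 25, m, z, 25)}
Keep only column(s) F, D, C, B, E: {(2, 7, a, u, 1), (2, 7, c, u, 1), (25, 9, q, m, 24), (25, 9, z, m, 24)}
σ[B != p]: keep tuples satisfying B != p → {(20, 1, q, y, 13), (33, 27, k, z, 4), (9, 20, p, y, 10)}
Difference: {(2, 7, a, u, 1), (2, 7, c, u, 1), (25, 9, q, m, 24), (25, 9, z, m, 24)} with {(20, 1, q, y, 13), (33, 27, k, z, 4), (9, 20, p, y, 10)} → {(2, 7, a, u, 1), (2, 7, c, u, 1), (25, 9, q, m, 24), (25, 9, z, m, 24)}
Keep only column(s) F, C, E: {(2, a, 1), (2, c, 1), (25, q, 24), (25, z, 24)}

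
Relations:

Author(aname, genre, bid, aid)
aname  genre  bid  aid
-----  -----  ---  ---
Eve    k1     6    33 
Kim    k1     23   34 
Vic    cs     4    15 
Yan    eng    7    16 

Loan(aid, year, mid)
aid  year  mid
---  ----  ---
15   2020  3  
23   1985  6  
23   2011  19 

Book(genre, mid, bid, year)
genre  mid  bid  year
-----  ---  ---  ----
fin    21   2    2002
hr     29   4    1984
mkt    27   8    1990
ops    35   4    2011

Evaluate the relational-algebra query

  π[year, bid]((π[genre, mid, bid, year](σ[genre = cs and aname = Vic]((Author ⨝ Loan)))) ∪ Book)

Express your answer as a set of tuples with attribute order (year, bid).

Natural join on aid: {(Vic, cs, 4, 15, 2020, 3)}
σ[genre = cs and aname = Vic]: keep tuples satisfying genre = cs and aname = Vic → {(Vic, cs, 4, 15, 2020, 3)}
π[genre, mid, bid, year]: project onto (genre, mid, bid, year) → {(cs, 3, 4, 2020)}
Taking the union: {(cs, 3, 4, 2020), (fin, 21, 2, 2002), (hr, 29, 4, 1984), (mkt, 27, 8, 1990), (ops, 35, 4, 2011)}
π[year, bid]: project onto (year, bid) → {(1984, 4), (1990, 8), (2002, 2), (2011, 4), (2020, 4)}

{(1984, 4), (1990, 8), (2002, 2), (2011, 4), (2020, 4)}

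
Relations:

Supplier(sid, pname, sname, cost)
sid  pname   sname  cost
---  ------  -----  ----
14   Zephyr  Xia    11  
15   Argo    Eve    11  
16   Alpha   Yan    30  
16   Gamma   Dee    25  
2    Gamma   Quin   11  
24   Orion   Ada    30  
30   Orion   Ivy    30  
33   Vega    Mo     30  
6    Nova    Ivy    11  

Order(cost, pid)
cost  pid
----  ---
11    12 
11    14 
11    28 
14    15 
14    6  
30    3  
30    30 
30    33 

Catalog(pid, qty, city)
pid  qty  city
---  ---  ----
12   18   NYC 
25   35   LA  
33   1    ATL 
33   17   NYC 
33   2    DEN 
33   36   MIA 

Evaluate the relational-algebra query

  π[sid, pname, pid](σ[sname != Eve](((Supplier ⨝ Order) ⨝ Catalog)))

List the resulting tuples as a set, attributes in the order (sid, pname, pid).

{(14, Zephyr, 12), (16, Alpha, 33), (2, Gamma, 12), (24, Orion, 33), (30, Orion, 33), (33, Vega, 33), (6, Nova, 12)}

Joining Supplier and Order on cost yields {(14, Zephyr, Xia, 11, 12), (14, Zephyr, Xia, 11, 14), (14, Zephyr, Xia, 11, 28), (15, Argo, Eve, 11, 12), (15, Argo, Eve, 11, 14), (15, Argo, Eve, 11, 28), (16, Alpha, Yan, 30, 3), (16, Alpha, Yan, 30, 30), (16, Alpha, Yan, 30, 33), (2, Gamma, Quin, 11, 12), (2, Gamma, Quin, 11, 14), (2, Gamma, Quin, 11, 28), (24, Orion, Ada, 30, 3), (24, Orion, Ada, 30, 30), (24, Orion, Ada, 30, 33), (30, Orion, Ivy, 30, 3), (30, Orion, Ivy, 30, 30), (30, Orion, Ivy, 30, 33), (33, Vega, Mo, 30, 3), (33, Vega, Mo, 30, 30), (33, Vega, Mo, 30, 33), (6, Nova, Ivy, 11, 12), (6, Nova, Ivy, 11, 14), (6, Nova, Ivy, 11, 28)}.
Joining (Supplier ⨝ Order) and Catalog on pid yields {(14, Zephyr, Xia, 11, 12, 18, NYC), (15, Argo, Eve, 11, 12, 18, NYC), (16, Alpha, Yan, 30, 33, 1, ATL), (16, Alpha, Yan, 30, 33, 17, NYC), (16, Alpha, Yan, 30, 33, 2, DEN), (16, Alpha, Yan, 30, 33, 36, MIA), (2, Gamma, Quin, 11, 12, 18, NYC), (24, Orion, Ada, 30, 33, 1, ATL), (24, Orion, Ada, 30, 33, 17, NYC), (24, Orion, Ada, 30, 33, 2, DEN), (24, Orion, Ada, 30, 33, 36, MIA), (30, Orion, Ivy, 30, 33, 1, ATL), (30, Orion, Ivy, 30, 33, 17, NYC), (30, Orion, Ivy, 30, 33, 2, DEN), (30, Orion, Ivy, 30, 33, 36, MIA), (33, Vega, Mo, 30, 33, 1, ATL), (33, Vega, Mo, 30, 33, 17, NYC), (33, Vega, Mo, 30, 33, 2, DEN), (33, Vega, Mo, 30, 33, 36, MIA), (6, Nova, Ivy, 11, 12, 18, NYC)}.
σ[sname != Eve]: keep tuples satisfying sname != Eve → {(14, Zephyr, Xia, 11, 12, 18, NYC), (16, Alpha, Yan, 30, 33, 1, ATL), (16, Alpha, Yan, 30, 33, 17, NYC), (16, Alpha, Yan, 30, 33, 2, DEN), (16, Alpha, Yan, 30, 33, 36, MIA), (2, Gamma, Quin, 11, 12, 18, NYC), (24, Orion, Ada, 30, 33, 1, ATL), (24, Orion, Ada, 30, 33, 17, NYC), (24, Orion, Ada, 30, 33, 2, DEN), (24, Orion, Ada, 30, 33, 36, MIA), (30, Orion, Ivy, 30, 33, 1, ATL), (30, Orion, Ivy, 30, 33, 17, NYC), (30, Orion, Ivy, 30, 33, 2, DEN), (30, Orion, Ivy, 30, 33, 36, MIA), (33, Vega, Mo, 30, 33, 1, ATL), (33, Vega, Mo, 30, 33, 17, NYC), (33, Vega, Mo, 30, 33, 2, DEN), (33, Vega, Mo, 30, 33, 36, MIA), (6, Nova, Ivy, 11, 12, 18, NYC)}
π_{sid, pname, pid} gives {(14, Zephyr, 12), (16, Alpha, 33), (2, Gamma, 12), (24, Orion, 33), (30, Orion, 33), (33, Vega, 33), (6, Nova, 12)} (12 duplicate(s) eliminated).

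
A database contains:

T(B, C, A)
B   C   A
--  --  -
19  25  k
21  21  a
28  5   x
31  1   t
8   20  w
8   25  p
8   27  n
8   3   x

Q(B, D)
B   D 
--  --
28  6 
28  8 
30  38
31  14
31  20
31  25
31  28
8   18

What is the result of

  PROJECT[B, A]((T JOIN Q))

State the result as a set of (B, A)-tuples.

Joining T and Q on B yields {(28, 5, x, 6), (28, 5, x, 8), (31, 1, t, 14), (31, 1, t, 20), (31, 1, t, 25), (31, 1, t, 28), (8, 20, w, 18), (8, 25, p, 18), (8, 27, n, 18), (8, 3, x, 18)}.
Projecting to B, A (4 duplicate(s) eliminated): {(28, x), (31, t), (8, n), (8, p), (8, w), (8, x)}

{(28, x), (31, t), (8, n), (8, p), (8, w), (8, x)}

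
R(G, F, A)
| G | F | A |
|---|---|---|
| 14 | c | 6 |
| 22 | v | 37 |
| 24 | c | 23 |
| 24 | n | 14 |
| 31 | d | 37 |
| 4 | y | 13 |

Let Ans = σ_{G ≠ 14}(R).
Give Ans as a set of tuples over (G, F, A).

{(22, v, 37), (24, c, 23), (24, n, 14), (31, d, 37), (4, y, 13)}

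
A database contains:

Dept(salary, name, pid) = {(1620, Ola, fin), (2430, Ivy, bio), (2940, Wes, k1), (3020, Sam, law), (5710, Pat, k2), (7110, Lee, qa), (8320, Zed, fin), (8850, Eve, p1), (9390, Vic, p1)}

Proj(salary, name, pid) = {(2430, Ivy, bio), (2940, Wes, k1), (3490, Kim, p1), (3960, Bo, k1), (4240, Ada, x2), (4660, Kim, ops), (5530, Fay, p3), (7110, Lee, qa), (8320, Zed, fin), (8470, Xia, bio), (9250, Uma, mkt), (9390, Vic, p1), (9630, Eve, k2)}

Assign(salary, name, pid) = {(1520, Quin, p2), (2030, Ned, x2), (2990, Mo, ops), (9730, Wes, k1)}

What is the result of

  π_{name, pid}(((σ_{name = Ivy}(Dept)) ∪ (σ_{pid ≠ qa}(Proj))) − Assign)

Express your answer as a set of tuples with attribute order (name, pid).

σ[name = Ivy]: keep tuples satisfying name = Ivy → {(2430, Ivy, bio)}
σ[pid ≠ qa]: keep tuples satisfying pid ≠ qa → {(2430, Ivy, bio), (2940, Wes, k1), (3490, Kim, p1), (3960, Bo, k1), (4240, Ada, x2), (4660, Kim, ops), (5530, Fay, p3), (8320, Zed, fin), (8470, Xia, bio), (9250, Uma, mkt), (9390, Vic, p1), (9630, Eve, k2)}
Union: {(2430, Ivy, bio)} with {(2430, Ivy, bio), (2940, Wes, k1), (3490, Kim, p1), (3960, Bo, k1), (4240, Ada, x2), (4660, Kim, ops), (5530, Fay, p3), (8320, Zed, fin), (8470, Xia, bio), (9250, Uma, mkt), (9390, Vic, p1), (9630, Eve, k2)} → {(2430, Ivy, bio), (2940, Wes, k1), (3490, Kim, p1), (3960, Bo, k1), (4240, Ada, x2), (4660, Kim, ops), (5530, Fay, p3), (8320, Zed, fin), (8470, Xia, bio), (9250, Uma, mkt), (9390, Vic, p1), (9630, Eve, k2)}
Difference: {(2430, Ivy, bio), (2940, Wes, k1), (3490, Kim, p1), (3960, Bo, k1), (4240, Ada, x2), (4660, Kim, ops), (5530, Fay, p3), (8320, Zed, fin), (8470, Xia, bio), (9250, Uma, mkt), (9390, Vic, p1), (9630, Eve, k2)} with {(1520, Quin, p2), (2030, Ned, x2), (2990, Mo, ops), (9730, Wes, k1)} → {(2430, Ivy, bio), (2940, Wes, k1), (3490, Kim, p1), (3960, Bo, k1), (4240, Ada, x2), (4660, Kim, ops), (5530, Fay, p3), (8320, Zed, fin), (8470, Xia, bio), (9250, Uma, mkt), (9390, Vic, p1), (9630, Eve, k2)}
π_{name, pid} gives {(Ada, x2), (Bo, k1), (Eve, k2), (Fay, p3), (Ivy, bio), (Kim, ops), (Kim, p1), (Uma, mkt), (Vic, p1), (Wes, k1), (Xia, bio), (Zed, fin)}.

{(Ada, x2), (Bo, k1), (Eve, k2), (Fay, p3), (Ivy, bio), (Kim, ops), (Kim, p1), (Uma, mkt), (Vic, p1), (Wes, k1), (Xia, bio), (Zed, fin)}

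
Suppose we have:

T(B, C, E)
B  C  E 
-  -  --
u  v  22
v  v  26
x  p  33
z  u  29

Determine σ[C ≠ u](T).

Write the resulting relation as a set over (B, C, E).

{(u, v, 22), (v, v, 26), (x, p, 33)}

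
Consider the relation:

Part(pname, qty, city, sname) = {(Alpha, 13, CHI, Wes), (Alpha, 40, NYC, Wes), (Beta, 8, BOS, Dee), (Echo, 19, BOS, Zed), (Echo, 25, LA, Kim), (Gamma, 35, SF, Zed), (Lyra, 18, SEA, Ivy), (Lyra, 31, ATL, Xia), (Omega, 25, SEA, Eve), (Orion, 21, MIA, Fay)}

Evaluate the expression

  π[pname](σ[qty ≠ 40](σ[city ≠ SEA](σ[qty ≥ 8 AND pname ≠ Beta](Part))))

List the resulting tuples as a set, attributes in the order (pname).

{Alpha, Echo, Gamma, Lyra, Orion}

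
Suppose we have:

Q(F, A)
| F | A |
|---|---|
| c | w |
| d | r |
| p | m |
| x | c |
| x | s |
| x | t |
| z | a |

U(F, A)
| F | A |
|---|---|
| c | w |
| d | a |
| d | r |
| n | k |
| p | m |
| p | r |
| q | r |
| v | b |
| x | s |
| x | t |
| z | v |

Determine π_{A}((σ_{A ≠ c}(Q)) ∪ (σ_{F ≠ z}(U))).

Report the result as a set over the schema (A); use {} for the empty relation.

Selection A ≠ c: {(c, w), (d, r), (p, m), (x, s), (x, t), (z, a)}
Selection F ≠ z: {(c, w), (d, a), (d, r), (n, k), (p, m), (p, r), (q, r), (v, b), (x, s), (x, t)}
Union: {(c, w), (d, r), (p, m), (x, s), (x, t), (z, a)} with {(c, w), (d, a), (d, r), (n, k), (p, m), (p, r), (q, r), (v, b), (x, s), (x, t)} → {(c, w), (d, a), (d, r), (n, k), (p, m), (p, r), (q, r), (v, b), (x, s), (x, t), (z, a)}
Keep only column(s) A (3 duplicate(s) eliminated): {a, b, k, m, r, s, t, w}

{a, b, k, m, r, s, t, w}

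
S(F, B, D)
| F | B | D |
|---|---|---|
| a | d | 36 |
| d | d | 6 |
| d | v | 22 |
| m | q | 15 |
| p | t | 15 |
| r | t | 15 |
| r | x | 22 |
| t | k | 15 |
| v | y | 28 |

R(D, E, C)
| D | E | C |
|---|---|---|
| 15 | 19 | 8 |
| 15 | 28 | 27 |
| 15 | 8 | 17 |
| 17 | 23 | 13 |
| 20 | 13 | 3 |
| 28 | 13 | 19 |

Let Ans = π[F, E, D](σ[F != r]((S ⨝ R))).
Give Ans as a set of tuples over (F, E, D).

Joining S and R on D yields {(m, q, 15, 19, 8), (m, q, 15, 28, 27), (m, q, 15, 8, 17), (p, t, 15, 19, 8), (p, t, 15, 28, 27), (p, t, 15, 8, 17), (r, t, 15, 19, 8), (r, t, 15, 28, 27), (r, t, 15, 8, 17), (t, k, 15, 19, 8), (t, k, 15, 28, 27), (t, k, 15, 8, 17), (v, y, 28, 13, 19)}.
Apply σ_{F != r}; surviving tuples: {(m, q, 15, 19, 8), (m, q, 15, 28, 27), (m, q, 15, 8, 17), (p, t, 15, 19, 8), (p, t, 15, 28, 27), (p, t, 15, 8, 17), (t, k, 15, 19, 8), (t, k, 15, 28, 27), (t, k, 15, 8, 17), (v, y, 28, 13, 19)}
π_{F, E, D} gives {(m, 19, 15), (m, 28, 15), (m, 8, 15), (p, 19, 15), (p, 28, 15), (p, 8, 15), (t, 19, 15), (t, 28, 15), (t, 8, 15), (v, 13, 28)}.

{(m, 19, 15), (m, 28, 15), (m, 8, 15), (p, 19, 15), (p, 28, 15), (p, 8, 15), (t, 19, 15), (t, 28, 15), (t, 8, 15), (v, 13, 28)}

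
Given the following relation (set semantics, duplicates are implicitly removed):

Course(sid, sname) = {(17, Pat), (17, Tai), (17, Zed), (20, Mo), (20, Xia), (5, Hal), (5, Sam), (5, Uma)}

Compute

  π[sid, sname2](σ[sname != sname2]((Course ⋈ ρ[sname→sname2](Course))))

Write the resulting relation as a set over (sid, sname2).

ρ[sname→sname2]: schema becomes (sid, sname2); tuples unchanged.
Course ⋈ ρ[sname→sname2](Course) (natural join on sid): {(17, Pat, Pat), (17, Pat, Tai), (17, Pat, Zed), (17, Tai, Pat), (17, Tai, Tai), (17, Tai, Zed), (17, Zed, Pat), (17, Zed, Tai), (17, Zed, Zed), (20, Mo, Mo), (20, Mo, Xia), (20, Xia, Mo), (20, Xia, Xia), (5, Hal, Hal), (5, Hal, Sam), (5, Hal, Uma), (5, Sam, Hal), (5, Sam, Sam), (5, Sam, Uma), (5, Uma, Hal), (5, Uma, Sam), (5, Uma, Uma)}
Filtering on sname != sname2 leaves {(17, Pat, Tai), (17, Pat, Zed), (17, Tai, Pat), (17, Tai, Zed), (17, Zed, Pat), (17, Zed, Tai), (20, Mo, Xia), (20, Xia, Mo), (5, Hal, Sam), (5, Hal, Uma), (5, Sam, Hal), (5, Sam, Uma), (5, Uma, Hal), (5, Uma, Sam)}.
π_{sid, sname2} gives {(17, Pat), (17, Tai), (17, Zed), (20, Mo), (20, Xia), (5, Hal), (5, Sam), (5, Uma)} (6 duplicate(s) eliminated).

{(17, Pat), (17, Tai), (17, Zed), (20, Mo), (20, Xia), (5, Hal), (5, Sam), (5, Uma)}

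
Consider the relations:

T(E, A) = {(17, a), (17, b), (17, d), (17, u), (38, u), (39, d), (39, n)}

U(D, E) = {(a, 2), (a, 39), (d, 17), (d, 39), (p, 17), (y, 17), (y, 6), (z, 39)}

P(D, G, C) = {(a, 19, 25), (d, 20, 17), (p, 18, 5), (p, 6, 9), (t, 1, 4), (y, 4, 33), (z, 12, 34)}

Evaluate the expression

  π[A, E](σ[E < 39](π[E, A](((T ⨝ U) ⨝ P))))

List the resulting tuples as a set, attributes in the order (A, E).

{(a, 17), (b, 17), (d, 17), (u, 17)}

T ⋈ U (natural join on E): {(17, a, d), (17, a, p), (17, a, y), (17, b, d), (17, b, p), (17, b, y), (17, d, d), (17, d, p), (17, d, y), (17, u, d), (17, u, p), (17, u, y), (39, d, a), (39, d, d), (39, d, z), (39, n, a), (39, n, d), (39, n, z)}
(T ⨝ U) ⋈ P (natural join on D): {(17, a, d, 20, 17), (17, a, p, 18, 5), (17, a, p, 6, 9), (17, a, y, 4, 33), (17, b, d, 20, 17), (17, b, p, 18, 5), (17, b, p, 6, 9), (17, b, y, 4, 33), (17, d, d, 20, 17), (17, d, p, 18, 5), (17, d, p, 6, 9), (17, d, y, 4, 33), (17, u, d, 20, 17), (17, u, p, 18, 5), (17, u, p, 6, 9), (17, u, y, 4, 33), (39, d, a, 19, 25), (39, d, d, 20, 17), (39, d, z, 12, 34), (39, n, a, 19, 25), (39, n, d, 20, 17), (39, n, z, 12, 34)}
Keep only column(s) E, A (16 duplicate(s) eliminated): {(17, a), (17, b), (17, d), (17, u), (39, d), (39, n)}
Filtering on E < 39 leaves {(17, a), (17, b), (17, d), (17, u)}.
Keep only column(s) A, E: {(a, 17), (b, 17), (d, 17), (u, 17)}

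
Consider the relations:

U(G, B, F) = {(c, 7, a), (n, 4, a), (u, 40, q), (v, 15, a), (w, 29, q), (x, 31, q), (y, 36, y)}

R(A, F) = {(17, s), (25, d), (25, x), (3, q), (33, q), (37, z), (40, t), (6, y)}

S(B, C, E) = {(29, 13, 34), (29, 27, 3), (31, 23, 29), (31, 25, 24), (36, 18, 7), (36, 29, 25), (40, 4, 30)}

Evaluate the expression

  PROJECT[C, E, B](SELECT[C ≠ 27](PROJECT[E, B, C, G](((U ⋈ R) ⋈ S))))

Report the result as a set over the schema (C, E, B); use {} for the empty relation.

Joining U and R on F yields {(u, 40, q, 3), (u, 40, q, 33), (w, 29, q, 3), (w, 29, q, 33), (x, 31, q, 3), (x, 31, q, 33), (y, 36, y, 6)}.
Joining (U ⋈ R) and S on B yields {(u, 40, q, 3, 4, 30), (u, 40, q, 33, 4, 30), (w, 29, q, 3, 13, 34), (w, 29, q, 3, 27, 3), (w, 29, q, 33, 13, 34), (w, 29, q, 33, 27, 3), (x, 31, q, 3, 23, 29), (x, 31, q, 3, 25, 24), (x, 31, q, 33, 23, 29), (x, 31, q, 33, 25, 24), (y, 36, y, 6, 18, 7), (y, 36, y, 6, 29, 25)}.
Projecting to E, B, C, G (5 duplicate(s) eliminated): {(24, 31, 25, x), (25, 36, 29, y), (29, 31, 23, x), (3, 29, 27, w), (30, 40, 4, u), (34, 29, 13, w), (7, 36, 18, y)}
Filtering on C ≠ 27 leaves {(24, 31, 25, x), (25, 36, 29, y), (29, 31, 23, x), (30, 40, 4, u), (34, 29, 13, w), (7, 36, 18, y)}.
Projecting to C, E, B: {(13, 34, 29), (18, 7, 36), (23, 29, 31), (25, 24, 31), (29, 25, 36), (4, 30, 40)}

{(13, 34, 29), (18, 7, 36), (23, 29, 31), (25, 24, 31), (29, 25, 36), (4, 30, 40)}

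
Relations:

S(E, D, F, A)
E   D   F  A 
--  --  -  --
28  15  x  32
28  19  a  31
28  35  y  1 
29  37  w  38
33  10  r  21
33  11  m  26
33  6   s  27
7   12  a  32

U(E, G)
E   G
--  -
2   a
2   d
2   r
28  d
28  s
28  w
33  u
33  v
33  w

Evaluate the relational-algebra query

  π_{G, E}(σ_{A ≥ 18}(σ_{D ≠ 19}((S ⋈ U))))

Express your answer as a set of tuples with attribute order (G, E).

{(d, 28), (s, 28), (u, 33), (v, 33), (w, 28), (w, 33)}

S ⋈ U (natural join on E): {(28, 15, x, 32, d), (28, 15, x, 32, s), (28, 15, x, 32, w), (28, 19, a, 31, d), (28, 19, a, 31, s), (28, 19, a, 31, w), (28, 35, y, 1, d), (28, 35, y, 1, s), (28, 35, y, 1, w), (33, 10, r, 21, u), (33, 10, r, 21, v), (33, 10, r, 21, w), (33, 11, m, 26, u), (33, 11, m, 26, v), (33, 11, m, 26, w), (33, 6, s, 27, u), (33, 6, s, 27, v), (33, 6, s, 27, w)}
Filtering on D ≠ 19 leaves {(28, 15, x, 32, d), (28, 15, x, 32, s), (28, 15, x, 32, w), (28, 35, y, 1, d), (28, 35, y, 1, s), (28, 35, y, 1, w), (33, 10, r, 21, u), (33, 10, r, 21, v), (33, 10, r, 21, w), (33, 11, m, 26, u), (33, 11, m, 26, v), (33, 11, m, 26, w), (33, 6, s, 27, u), (33, 6, s, 27, v), (33, 6, s, 27, w)}.
Filtering on A ≥ 18 leaves {(28, 15, x, 32, d), (28, 15, x, 32, s), (28, 15, x, 32, w), (33, 10, r, 21, u), (33, 10, r, 21, v), (33, 10, r, 21, w), (33, 11, m, 26, u), (33, 11, m, 26, v), (33, 11, m, 26, w), (33, 6, s, 27, u), (33, 6, s, 27, v), (33, 6, s, 27, w)}.
Projecting to G, E (6 duplicate(s) eliminated): {(d, 28), (s, 28), (u, 33), (v, 33), (w, 28), (w, 33)}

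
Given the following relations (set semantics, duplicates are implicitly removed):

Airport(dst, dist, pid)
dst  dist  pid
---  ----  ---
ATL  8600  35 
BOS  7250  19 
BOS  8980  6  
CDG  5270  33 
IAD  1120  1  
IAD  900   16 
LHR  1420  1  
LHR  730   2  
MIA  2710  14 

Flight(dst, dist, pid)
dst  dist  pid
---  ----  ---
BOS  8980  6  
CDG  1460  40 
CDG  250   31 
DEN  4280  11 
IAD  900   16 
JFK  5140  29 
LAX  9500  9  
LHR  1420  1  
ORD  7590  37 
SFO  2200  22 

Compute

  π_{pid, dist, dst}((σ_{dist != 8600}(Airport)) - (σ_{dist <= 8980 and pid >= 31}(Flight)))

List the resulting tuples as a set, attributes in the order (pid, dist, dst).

σ[dist != 8600]: keep tuples satisfying dist != 8600 → {(BOS, 7250, 19), (BOS, 8980, 6), (CDG, 5270, 33), (IAD, 1120, 1), (IAD, 900, 16), (LHR, 1420, 1), (LHR, 730, 2), (MIA, 2710, 14)}
σ[dist <= 8980 and pid >= 31]: keep tuples satisfying dist <= 8980 and pid >= 31 → {(CDG, 1460, 40), (CDG, 250, 31), (ORD, 7590, 37)}
Difference: {(BOS, 7250, 19), (BOS, 8980, 6), (CDG, 5270, 33), (IAD, 1120, 1), (IAD, 900, 16), (LHR, 1420, 1), (LHR, 730, 2), (MIA, 2710, 14)} with {(CDG, 1460, 40), (CDG, 250, 31), (ORD, 7590, 37)} → {(BOS, 7250, 19), (BOS, 8980, 6), (CDG, 5270, 33), (IAD, 1120, 1), (IAD, 900, 16), (LHR, 1420, 1), (LHR, 730, 2), (MIA, 2710, 14)}
Keep only column(s) pid, dist, dst: {(1, 1120, IAD), (1, 1420, LHR), (14, 2710, MIA), (16, 900, IAD), (19, 7250, BOS), (2, 730, LHR), (33, 5270, CDG), (6, 8980, BOS)}

{(1, 1120, IAD), (1, 1420, LHR), (14, 2710, MIA), (16, 900, IAD), (19, 7250, BOS), (2, 730, LHR), (33, 5270, CDG), (6, 8980, BOS)}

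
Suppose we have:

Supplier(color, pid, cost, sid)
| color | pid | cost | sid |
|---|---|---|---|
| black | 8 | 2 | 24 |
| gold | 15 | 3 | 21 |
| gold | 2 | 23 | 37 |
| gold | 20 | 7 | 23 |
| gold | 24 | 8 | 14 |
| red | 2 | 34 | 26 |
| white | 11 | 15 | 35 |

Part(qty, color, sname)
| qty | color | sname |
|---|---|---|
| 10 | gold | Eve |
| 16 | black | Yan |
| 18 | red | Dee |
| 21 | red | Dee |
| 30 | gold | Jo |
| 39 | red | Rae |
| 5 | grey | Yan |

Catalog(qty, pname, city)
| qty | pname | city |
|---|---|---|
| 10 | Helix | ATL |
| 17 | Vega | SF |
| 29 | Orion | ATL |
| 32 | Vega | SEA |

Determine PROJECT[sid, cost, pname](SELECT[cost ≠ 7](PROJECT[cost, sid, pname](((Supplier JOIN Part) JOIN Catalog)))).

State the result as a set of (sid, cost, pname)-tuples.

Joining Supplier and Part on color yields {(black, 8, 2, 24, 16, Yan), (gold, 15, 3, 21, 10, Eve), (gold, 15, 3, 21, 30, Jo), (gold, 2, 23, 37, 10, Eve), (gold, 2, 23, 37, 30, Jo), (gold, 20, 7, 23, 10, Eve), (gold, 20, 7, 23, 30, Jo), (gold, 24, 8, 14, 10, Eve), (gold, 24, 8, 14, 30, Jo), (red, 2, 34, 26, 18, Dee), (red, 2, 34, 26, 21, Dee), (red, 2, 34, 26, 39, Rae)}.
Joining (Supplier JOIN Part) and Catalog on qty yields {(gold, 15, 3, 21, 10, Eve, Helix, ATL), (gold, 2, 23, 37, 10, Eve, Helix, ATL), (gold, 20, 7, 23, 10, Eve, Helix, ATL), (gold, 24, 8, 14, 10, Eve, Helix, ATL)}.
Projecting to cost, sid, pname: {(23, 37, Helix), (3, 21, Helix), (7, 23, Helix), (8, 14, Helix)}
Selection cost ≠ 7: {(23, 37, Helix), (3, 21, Helix), (8, 14, Helix)}
Projecting to sid, cost, pname: {(14, 8, Helix), (21, 3, Helix), (37, 23, Helix)}

{(14, 8, Helix), (21, 3, Helix), (37, 23, Helix)}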